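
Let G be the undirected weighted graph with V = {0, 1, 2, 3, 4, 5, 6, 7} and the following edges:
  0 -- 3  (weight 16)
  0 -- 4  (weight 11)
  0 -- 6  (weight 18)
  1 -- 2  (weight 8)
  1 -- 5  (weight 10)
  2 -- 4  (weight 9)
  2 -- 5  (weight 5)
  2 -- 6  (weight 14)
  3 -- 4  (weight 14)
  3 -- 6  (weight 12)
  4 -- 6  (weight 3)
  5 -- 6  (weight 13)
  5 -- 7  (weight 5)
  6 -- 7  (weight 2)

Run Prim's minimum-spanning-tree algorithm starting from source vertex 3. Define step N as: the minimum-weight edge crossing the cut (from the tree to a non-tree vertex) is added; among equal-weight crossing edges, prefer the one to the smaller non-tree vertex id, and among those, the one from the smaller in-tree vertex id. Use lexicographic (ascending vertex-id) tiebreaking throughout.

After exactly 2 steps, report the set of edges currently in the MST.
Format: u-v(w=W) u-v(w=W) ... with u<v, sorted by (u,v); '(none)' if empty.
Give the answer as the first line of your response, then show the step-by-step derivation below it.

3-6(w=12) 6-7(w=2)

step 1: add edge 3-6 (w=12); MST = {3-6(w=12)}
step 2: add edge 6-7 (w=2); MST = {3-6(w=12) 6-7(w=2)}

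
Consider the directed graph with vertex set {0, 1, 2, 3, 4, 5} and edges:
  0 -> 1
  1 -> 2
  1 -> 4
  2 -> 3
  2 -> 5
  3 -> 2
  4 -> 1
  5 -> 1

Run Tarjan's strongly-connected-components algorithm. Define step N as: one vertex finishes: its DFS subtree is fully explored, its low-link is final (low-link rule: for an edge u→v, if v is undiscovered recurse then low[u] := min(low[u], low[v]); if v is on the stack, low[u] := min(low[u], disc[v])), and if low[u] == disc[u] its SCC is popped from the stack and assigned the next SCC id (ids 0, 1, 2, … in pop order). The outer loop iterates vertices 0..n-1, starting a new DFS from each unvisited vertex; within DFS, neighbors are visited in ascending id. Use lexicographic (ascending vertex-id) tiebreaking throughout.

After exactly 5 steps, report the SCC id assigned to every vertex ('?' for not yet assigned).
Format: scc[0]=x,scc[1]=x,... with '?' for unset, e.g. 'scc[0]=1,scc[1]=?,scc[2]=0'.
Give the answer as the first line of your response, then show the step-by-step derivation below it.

scc[0]=?,scc[1]=0,scc[2]=0,scc[3]=0,scc[4]=0,scc[5]=0

step 1: low=(low[0]=0,low[1]=1,low[2]=2,low[3]=2,low[4]=?,low[5]=?); scc=(scc[0]=?,scc[1]=?,scc[2]=?,scc[3]=?,scc[4]=?,scc[5]=?)
step 2: low=(low[0]=0,low[1]=1,low[2]=2,low[3]=2,low[4]=?,low[5]=1); scc=(scc[0]=?,scc[1]=?,scc[2]=?,scc[3]=?,scc[4]=?,scc[5]=?)
step 3: low=(low[0]=0,low[1]=1,low[2]=1,low[3]=2,low[4]=?,low[5]=1); scc=(scc[0]=?,scc[1]=?,scc[2]=?,scc[3]=?,scc[4]=?,scc[5]=?)
step 4: low=(low[0]=0,low[1]=1,low[2]=1,low[3]=2,low[4]=1,low[5]=1); scc=(scc[0]=?,scc[1]=?,scc[2]=?,scc[3]=?,scc[4]=?,scc[5]=?)
step 5: low=(low[0]=0,low[1]=1,low[2]=1,low[3]=2,low[4]=1,low[5]=1); scc=(scc[0]=?,scc[1]=0,scc[2]=0,scc[3]=0,scc[4]=0,scc[5]=0)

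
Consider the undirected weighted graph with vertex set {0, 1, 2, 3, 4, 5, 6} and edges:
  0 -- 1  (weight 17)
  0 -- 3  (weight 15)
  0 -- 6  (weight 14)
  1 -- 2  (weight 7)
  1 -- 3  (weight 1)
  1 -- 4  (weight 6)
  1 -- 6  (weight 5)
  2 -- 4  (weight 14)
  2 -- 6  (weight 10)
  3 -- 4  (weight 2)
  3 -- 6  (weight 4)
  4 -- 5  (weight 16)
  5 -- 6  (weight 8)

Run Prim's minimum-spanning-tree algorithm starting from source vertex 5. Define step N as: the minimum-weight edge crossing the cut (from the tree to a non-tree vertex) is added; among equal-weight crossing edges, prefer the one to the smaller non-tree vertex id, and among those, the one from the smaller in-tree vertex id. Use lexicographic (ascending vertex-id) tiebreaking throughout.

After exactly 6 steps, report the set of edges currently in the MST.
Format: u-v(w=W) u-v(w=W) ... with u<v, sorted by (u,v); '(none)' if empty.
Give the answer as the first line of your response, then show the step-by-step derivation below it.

0-6(w=14) 1-2(w=7) 1-3(w=1) 3-4(w=2) 3-6(w=4) 5-6(w=8)

step 1: add edge 5-6 (w=8); MST = {5-6(w=8)}
step 2: add edge 3-6 (w=4); MST = {3-6(w=4) 5-6(w=8)}
step 3: add edge 1-3 (w=1); MST = {1-3(w=1) 3-6(w=4) 5-6(w=8)}
step 4: add edge 3-4 (w=2); MST = {1-3(w=1) 3-4(w=2) 3-6(w=4) 5-6(w=8)}
step 5: add edge 1-2 (w=7); MST = {1-2(w=7) 1-3(w=1) 3-4(w=2) 3-6(w=4) 5-6(w=8)}
step 6: add edge 0-6 (w=14); MST = {0-6(w=14) 1-2(w=7) 1-3(w=1) 3-4(w=2) 3-6(w=4) 5-6(w=8)}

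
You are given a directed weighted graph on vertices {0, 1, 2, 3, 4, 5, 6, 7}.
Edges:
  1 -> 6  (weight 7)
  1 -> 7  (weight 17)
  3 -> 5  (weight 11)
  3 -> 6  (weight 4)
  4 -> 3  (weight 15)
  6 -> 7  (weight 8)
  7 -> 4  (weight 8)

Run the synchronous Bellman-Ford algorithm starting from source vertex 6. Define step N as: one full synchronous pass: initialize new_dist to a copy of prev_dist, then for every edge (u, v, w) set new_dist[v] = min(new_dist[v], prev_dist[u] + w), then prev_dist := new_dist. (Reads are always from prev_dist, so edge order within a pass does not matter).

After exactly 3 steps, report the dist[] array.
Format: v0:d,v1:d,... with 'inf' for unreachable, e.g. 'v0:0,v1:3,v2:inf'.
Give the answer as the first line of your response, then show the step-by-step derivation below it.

v0:inf,v1:inf,v2:inf,v3:31,v4:16,v5:inf,v6:0,v7:8

step 1: dist = v0:inf,v1:inf,v2:inf,v3:inf,v4:inf,v5:inf,v6:0,v7:8
step 2: dist = v0:inf,v1:inf,v2:inf,v3:inf,v4:16,v5:inf,v6:0,v7:8
step 3: dist = v0:inf,v1:inf,v2:inf,v3:31,v4:16,v5:inf,v6:0,v7:8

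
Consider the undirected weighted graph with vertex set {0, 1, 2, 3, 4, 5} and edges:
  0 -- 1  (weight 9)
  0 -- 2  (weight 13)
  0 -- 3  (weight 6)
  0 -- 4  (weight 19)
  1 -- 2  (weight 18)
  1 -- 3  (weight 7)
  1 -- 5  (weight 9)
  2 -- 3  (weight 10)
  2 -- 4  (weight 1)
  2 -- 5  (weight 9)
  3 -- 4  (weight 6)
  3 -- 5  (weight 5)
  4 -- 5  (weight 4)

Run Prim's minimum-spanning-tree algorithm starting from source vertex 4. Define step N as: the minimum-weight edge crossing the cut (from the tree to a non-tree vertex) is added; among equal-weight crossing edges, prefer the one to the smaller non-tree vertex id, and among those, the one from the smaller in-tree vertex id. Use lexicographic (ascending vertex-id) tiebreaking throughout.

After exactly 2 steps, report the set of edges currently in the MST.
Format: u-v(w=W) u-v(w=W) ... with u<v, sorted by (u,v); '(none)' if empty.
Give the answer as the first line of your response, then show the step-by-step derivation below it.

2-4(w=1) 4-5(w=4)

step 1: add edge 2-4 (w=1); MST = {2-4(w=1)}
step 2: add edge 4-5 (w=4); MST = {2-4(w=1) 4-5(w=4)}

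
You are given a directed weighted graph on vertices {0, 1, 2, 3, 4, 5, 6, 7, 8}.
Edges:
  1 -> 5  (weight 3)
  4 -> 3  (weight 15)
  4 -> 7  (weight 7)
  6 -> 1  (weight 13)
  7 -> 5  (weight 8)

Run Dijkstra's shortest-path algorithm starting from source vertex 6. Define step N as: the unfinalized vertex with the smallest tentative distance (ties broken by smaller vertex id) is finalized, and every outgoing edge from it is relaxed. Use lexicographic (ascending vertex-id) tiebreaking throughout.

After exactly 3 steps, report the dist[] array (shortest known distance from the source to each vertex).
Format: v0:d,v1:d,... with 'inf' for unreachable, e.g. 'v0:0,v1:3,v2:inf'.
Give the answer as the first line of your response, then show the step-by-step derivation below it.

v0:inf,v1:13,v2:inf,v3:inf,v4:inf,v5:16,v6:0,v7:inf,v8:inf

step 1: dist = v0:inf,v1:13,v2:inf,v3:inf,v4:inf,v5:inf,v6:0,v7:inf,v8:inf
step 2: dist = v0:inf,v1:13,v2:inf,v3:inf,v4:inf,v5:16,v6:0,v7:inf,v8:inf
step 3: dist = v0:inf,v1:13,v2:inf,v3:inf,v4:inf,v5:16,v6:0,v7:inf,v8:inf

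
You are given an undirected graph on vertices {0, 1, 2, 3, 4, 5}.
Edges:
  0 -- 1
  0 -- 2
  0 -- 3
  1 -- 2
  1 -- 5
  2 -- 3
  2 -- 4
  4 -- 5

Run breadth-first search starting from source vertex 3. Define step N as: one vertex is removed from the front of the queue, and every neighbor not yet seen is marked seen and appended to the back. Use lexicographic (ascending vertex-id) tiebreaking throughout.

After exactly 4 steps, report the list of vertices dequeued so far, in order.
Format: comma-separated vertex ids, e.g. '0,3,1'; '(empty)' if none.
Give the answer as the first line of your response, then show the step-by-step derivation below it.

3,0,2,1

step 1: dequeue 3; queue=[0,2]; order=3
step 2: dequeue 0; queue=[2,1]; order=3,0
step 3: dequeue 2; queue=[1,4]; order=3,0,2
step 4: dequeue 1; queue=[4,5]; order=3,0,2,1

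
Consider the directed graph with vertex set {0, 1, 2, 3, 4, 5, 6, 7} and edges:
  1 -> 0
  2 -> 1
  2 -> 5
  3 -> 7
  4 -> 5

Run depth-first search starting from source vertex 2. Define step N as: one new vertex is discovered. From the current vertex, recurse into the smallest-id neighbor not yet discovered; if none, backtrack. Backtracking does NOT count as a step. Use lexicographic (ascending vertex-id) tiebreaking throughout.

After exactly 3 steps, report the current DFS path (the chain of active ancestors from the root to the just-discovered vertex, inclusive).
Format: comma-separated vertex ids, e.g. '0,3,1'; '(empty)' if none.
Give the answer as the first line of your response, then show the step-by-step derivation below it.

2,1,0

step 1: discover 2; path=2; order=2
step 2: discover 1; path=2>1; order=2,1
step 3: discover 0; path=2>1>0; order=2,1,0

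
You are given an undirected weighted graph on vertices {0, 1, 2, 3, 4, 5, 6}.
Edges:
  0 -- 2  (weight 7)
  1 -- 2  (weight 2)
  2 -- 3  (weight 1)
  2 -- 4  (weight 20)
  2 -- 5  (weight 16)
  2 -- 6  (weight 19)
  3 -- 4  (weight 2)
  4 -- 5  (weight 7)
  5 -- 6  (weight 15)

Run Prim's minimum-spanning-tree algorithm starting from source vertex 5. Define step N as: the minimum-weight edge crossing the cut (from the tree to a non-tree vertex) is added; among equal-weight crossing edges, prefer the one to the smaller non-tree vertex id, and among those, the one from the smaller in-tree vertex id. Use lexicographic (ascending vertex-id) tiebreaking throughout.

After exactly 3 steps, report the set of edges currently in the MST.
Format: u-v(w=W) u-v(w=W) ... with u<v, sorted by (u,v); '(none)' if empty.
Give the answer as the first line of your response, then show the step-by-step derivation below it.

2-3(w=1) 3-4(w=2) 4-5(w=7)

step 1: add edge 4-5 (w=7); MST = {4-5(w=7)}
step 2: add edge 3-4 (w=2); MST = {3-4(w=2) 4-5(w=7)}
step 3: add edge 2-3 (w=1); MST = {2-3(w=1) 3-4(w=2) 4-5(w=7)}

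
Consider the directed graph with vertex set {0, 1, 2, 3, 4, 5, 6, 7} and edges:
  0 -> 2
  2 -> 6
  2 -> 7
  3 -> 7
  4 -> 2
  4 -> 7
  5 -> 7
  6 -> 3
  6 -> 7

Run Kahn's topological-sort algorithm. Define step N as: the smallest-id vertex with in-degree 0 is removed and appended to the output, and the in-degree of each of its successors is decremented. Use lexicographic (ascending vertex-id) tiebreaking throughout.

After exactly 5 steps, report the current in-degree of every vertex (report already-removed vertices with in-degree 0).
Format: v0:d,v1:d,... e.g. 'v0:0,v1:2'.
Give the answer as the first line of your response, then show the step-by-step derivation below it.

v0:0,v1:0,v2:0,v3:1,v4:0,v5:0,v6:0,v7:2

step 1: output 0; order=[0]; indeg=(0,0,1,1,0,0,1,5)
step 2: output 1; order=[0,1]; indeg=(0,0,1,1,0,0,1,5)
step 3: output 4; order=[0,1,4]; indeg=(0,0,0,1,0,0,1,4)
step 4: output 2; order=[0,1,4,2]; indeg=(0,0,0,1,0,0,0,3)
step 5: output 5; order=[0,1,4,2,5]; indeg=(0,0,0,1,0,0,0,2)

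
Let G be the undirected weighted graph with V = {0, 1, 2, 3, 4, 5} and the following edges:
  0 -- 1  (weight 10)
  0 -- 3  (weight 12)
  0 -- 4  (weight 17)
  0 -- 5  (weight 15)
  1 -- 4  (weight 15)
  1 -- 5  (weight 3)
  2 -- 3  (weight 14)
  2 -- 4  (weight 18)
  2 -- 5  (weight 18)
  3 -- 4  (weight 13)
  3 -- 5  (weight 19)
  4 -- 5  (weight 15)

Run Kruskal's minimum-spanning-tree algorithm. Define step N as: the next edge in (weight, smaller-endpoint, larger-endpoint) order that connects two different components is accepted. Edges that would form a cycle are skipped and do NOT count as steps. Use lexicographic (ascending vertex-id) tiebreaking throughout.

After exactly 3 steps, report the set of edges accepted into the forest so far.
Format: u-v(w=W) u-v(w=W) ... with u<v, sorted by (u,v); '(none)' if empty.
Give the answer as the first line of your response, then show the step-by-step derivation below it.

0-1(w=10) 0-3(w=12) 1-5(w=3)

step 1: add edge 1-5 (w=3); MST = {1-5(w=3)}
step 2: add edge 0-1 (w=10); MST = {0-1(w=10) 1-5(w=3)}
step 3: add edge 0-3 (w=12); MST = {0-1(w=10) 0-3(w=12) 1-5(w=3)}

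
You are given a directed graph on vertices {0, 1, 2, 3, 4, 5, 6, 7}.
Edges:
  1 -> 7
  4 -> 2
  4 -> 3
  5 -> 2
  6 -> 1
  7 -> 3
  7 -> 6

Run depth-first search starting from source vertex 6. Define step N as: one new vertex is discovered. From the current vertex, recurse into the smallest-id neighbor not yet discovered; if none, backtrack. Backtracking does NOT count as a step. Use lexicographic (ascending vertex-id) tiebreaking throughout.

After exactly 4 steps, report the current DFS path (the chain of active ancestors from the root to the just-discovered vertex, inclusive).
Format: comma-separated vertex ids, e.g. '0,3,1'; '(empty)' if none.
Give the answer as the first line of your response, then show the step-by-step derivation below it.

6,1,7,3

step 1: discover 6; path=6; order=6
step 2: discover 1; path=6>1; order=6,1
step 3: discover 7; path=6>1>7; order=6,1,7
step 4: discover 3; path=6>1>7>3; order=6,1,7,3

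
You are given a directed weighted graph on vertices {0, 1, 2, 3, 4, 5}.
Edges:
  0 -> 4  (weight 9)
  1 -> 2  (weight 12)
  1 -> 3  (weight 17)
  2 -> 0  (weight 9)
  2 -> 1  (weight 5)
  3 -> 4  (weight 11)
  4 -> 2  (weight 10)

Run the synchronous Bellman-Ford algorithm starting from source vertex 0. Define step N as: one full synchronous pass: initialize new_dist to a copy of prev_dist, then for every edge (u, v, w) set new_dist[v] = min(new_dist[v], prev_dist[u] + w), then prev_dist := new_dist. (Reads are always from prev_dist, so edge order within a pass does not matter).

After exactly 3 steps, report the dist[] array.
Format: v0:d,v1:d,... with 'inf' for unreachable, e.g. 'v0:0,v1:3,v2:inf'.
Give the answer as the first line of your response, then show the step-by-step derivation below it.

v0:0,v1:24,v2:19,v3:inf,v4:9,v5:inf

step 1: dist = v0:0,v1:inf,v2:inf,v3:inf,v4:9,v5:inf
step 2: dist = v0:0,v1:inf,v2:19,v3:inf,v4:9,v5:inf
step 3: dist = v0:0,v1:24,v2:19,v3:inf,v4:9,v5:inf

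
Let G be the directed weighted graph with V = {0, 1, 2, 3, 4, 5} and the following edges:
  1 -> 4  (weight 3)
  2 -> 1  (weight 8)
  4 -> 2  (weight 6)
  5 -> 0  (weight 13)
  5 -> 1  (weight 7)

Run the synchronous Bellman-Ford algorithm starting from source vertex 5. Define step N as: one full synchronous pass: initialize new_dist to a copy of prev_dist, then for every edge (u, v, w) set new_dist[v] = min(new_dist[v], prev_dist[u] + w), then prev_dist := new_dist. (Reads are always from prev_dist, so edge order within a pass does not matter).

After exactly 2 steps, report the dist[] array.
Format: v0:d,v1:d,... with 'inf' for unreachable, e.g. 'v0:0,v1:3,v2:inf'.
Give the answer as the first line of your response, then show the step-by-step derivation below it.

v0:13,v1:7,v2:inf,v3:inf,v4:10,v5:0

step 1: dist = v0:13,v1:7,v2:inf,v3:inf,v4:inf,v5:0
step 2: dist = v0:13,v1:7,v2:inf,v3:inf,v4:10,v5:0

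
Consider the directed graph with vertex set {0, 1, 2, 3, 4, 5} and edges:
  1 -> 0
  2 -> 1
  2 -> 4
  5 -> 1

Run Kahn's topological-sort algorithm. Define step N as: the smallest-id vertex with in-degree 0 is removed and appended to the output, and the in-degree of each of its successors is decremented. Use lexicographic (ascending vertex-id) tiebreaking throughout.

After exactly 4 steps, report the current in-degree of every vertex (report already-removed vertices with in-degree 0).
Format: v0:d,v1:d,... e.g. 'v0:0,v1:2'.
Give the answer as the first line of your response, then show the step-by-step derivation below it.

v0:1,v1:0,v2:0,v3:0,v4:0,v5:0

step 1: output 2; order=[2]; indeg=(1,1,0,0,0,0)
step 2: output 3; order=[2,3]; indeg=(1,1,0,0,0,0)
step 3: output 4; order=[2,3,4]; indeg=(1,1,0,0,0,0)
step 4: output 5; order=[2,3,4,5]; indeg=(1,0,0,0,0,0)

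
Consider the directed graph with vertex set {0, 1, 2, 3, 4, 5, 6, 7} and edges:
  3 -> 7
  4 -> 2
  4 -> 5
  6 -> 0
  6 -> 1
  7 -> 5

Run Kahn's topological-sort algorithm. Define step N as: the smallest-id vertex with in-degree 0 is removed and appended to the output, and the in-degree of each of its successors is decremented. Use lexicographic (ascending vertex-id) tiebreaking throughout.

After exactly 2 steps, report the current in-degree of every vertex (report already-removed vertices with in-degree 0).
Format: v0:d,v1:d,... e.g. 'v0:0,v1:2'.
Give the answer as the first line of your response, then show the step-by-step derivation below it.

v0:1,v1:1,v2:0,v3:0,v4:0,v5:1,v6:0,v7:0

step 1: output 3; order=[3]; indeg=(1,1,1,0,0,2,0,0)
step 2: output 4; order=[3,4]; indeg=(1,1,0,0,0,1,0,0)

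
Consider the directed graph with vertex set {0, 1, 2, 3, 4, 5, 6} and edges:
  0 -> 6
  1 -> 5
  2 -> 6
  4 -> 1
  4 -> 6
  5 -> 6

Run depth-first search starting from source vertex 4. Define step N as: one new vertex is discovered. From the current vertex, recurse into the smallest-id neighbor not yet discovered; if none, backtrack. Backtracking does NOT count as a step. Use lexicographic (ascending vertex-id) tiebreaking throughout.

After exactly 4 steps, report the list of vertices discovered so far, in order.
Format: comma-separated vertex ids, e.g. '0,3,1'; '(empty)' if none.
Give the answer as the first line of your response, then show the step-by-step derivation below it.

4,1,5,6

step 1: discover 4; path=4; order=4
step 2: discover 1; path=4>1; order=4,1
step 3: discover 5; path=4>1>5; order=4,1,5
step 4: discover 6; path=4>1>5>6; order=4,1,5,6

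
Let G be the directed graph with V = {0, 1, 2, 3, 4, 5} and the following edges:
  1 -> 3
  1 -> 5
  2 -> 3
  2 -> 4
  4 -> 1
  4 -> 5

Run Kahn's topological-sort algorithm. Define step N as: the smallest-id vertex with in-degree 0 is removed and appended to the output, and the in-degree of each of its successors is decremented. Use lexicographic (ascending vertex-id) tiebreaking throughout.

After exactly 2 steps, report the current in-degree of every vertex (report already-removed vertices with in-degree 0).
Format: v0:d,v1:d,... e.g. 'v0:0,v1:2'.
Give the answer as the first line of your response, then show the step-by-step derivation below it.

v0:0,v1:1,v2:0,v3:1,v4:0,v5:2

step 1: output 0; order=[0]; indeg=(0,1,0,2,1,2)
step 2: output 2; order=[0,2]; indeg=(0,1,0,1,0,2)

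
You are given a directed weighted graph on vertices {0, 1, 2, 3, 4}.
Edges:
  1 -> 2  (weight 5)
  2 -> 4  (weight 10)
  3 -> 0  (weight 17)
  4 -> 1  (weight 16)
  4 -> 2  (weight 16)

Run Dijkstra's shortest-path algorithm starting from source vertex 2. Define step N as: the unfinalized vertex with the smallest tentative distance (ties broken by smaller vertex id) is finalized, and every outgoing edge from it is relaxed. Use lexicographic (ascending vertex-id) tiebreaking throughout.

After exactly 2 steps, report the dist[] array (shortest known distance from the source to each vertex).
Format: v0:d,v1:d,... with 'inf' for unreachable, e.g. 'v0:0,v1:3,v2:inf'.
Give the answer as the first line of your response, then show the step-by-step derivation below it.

v0:inf,v1:26,v2:0,v3:inf,v4:10

step 1: dist = v0:inf,v1:inf,v2:0,v3:inf,v4:10
step 2: dist = v0:inf,v1:26,v2:0,v3:inf,v4:10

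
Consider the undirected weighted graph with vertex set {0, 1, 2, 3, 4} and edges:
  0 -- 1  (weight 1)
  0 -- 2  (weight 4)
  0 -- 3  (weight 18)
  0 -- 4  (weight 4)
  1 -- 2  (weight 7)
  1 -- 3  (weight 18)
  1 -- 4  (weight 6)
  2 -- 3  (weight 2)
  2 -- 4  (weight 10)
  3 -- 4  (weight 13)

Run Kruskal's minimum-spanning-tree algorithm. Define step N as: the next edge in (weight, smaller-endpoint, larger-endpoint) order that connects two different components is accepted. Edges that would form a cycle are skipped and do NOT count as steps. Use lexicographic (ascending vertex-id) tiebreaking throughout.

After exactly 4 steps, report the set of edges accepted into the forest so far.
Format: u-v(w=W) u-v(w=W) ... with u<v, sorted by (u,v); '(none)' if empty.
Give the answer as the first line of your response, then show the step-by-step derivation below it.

0-1(w=1) 0-2(w=4) 0-4(w=4) 2-3(w=2)

step 1: add edge 0-1 (w=1); MST = {0-1(w=1)}
step 2: add edge 2-3 (w=2); MST = {0-1(w=1) 2-3(w=2)}
step 3: add edge 0-2 (w=4); MST = {0-1(w=1) 0-2(w=4) 2-3(w=2)}
step 4: add edge 0-4 (w=4); MST = {0-1(w=1) 0-2(w=4) 0-4(w=4) 2-3(w=2)}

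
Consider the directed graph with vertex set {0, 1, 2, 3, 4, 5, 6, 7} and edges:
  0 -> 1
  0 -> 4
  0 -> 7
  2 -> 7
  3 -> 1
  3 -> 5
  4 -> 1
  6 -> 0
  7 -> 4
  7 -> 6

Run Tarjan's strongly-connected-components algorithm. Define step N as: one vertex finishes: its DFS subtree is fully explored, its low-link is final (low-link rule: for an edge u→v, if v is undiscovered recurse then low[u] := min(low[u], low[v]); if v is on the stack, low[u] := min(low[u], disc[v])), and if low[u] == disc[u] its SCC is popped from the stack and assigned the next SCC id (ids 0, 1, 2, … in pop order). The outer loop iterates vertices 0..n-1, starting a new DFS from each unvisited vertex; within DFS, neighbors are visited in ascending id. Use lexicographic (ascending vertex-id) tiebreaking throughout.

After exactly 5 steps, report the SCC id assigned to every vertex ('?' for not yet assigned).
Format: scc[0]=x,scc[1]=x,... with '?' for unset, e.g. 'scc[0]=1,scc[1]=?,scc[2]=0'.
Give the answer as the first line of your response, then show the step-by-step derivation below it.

scc[0]=2,scc[1]=0,scc[2]=?,scc[3]=?,scc[4]=1,scc[5]=?,scc[6]=2,scc[7]=2

step 1: low=(low[0]=0,low[1]=1,low[2]=?,low[3]=?,low[4]=?,low[5]=?,low[6]=?,low[7]=?); scc=(scc[0]=?,scc[1]=0,scc[2]=?,scc[3]=?,scc[4]=?,scc[5]=?,scc[6]=?,scc[7]=?)
step 2: low=(low[0]=0,low[1]=1,low[2]=?,low[3]=?,low[4]=2,low[5]=?,low[6]=?,low[7]=?); scc=(scc[0]=?,scc[1]=0,scc[2]=?,scc[3]=?,scc[4]=1,scc[5]=?,scc[6]=?,scc[7]=?)
step 3: low=(low[0]=0,low[1]=1,low[2]=?,low[3]=?,low[4]=2,low[5]=?,low[6]=0,low[7]=3); scc=(scc[0]=?,scc[1]=0,scc[2]=?,scc[3]=?,scc[4]=1,scc[5]=?,scc[6]=?,scc[7]=?)
step 4: low=(low[0]=0,low[1]=1,low[2]=?,low[3]=?,low[4]=2,low[5]=?,low[6]=0,low[7]=0); scc=(scc[0]=?,scc[1]=0,scc[2]=?,scc[3]=?,scc[4]=1,scc[5]=?,scc[6]=?,scc[7]=?)
step 5: low=(low[0]=0,low[1]=1,low[2]=?,low[3]=?,low[4]=2,low[5]=?,low[6]=0,low[7]=0); scc=(scc[0]=2,scc[1]=0,scc[2]=?,scc[3]=?,scc[4]=1,scc[5]=?,scc[6]=2,scc[7]=2)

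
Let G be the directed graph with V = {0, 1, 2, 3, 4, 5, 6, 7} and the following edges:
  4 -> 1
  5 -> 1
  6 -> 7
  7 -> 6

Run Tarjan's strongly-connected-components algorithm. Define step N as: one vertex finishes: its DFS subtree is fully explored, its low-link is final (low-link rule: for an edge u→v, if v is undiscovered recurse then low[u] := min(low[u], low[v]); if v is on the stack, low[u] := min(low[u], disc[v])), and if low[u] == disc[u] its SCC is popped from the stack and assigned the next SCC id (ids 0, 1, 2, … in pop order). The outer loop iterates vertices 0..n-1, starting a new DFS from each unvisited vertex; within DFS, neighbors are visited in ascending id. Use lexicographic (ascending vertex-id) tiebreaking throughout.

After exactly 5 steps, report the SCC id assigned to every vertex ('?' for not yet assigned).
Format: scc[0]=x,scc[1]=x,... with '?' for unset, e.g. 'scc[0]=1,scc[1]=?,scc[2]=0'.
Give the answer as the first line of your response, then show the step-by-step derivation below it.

scc[0]=0,scc[1]=1,scc[2]=2,scc[3]=3,scc[4]=4,scc[5]=?,scc[6]=?,scc[7]=?

step 1: low=(low[0]=0,low[1]=?,low[2]=?,low[3]=?,low[4]=?,low[5]=?,low[6]=?,low[7]=?); scc=(scc[0]=0,scc[1]=?,scc[2]=?,scc[3]=?,scc[4]=?,scc[5]=?,scc[6]=?,scc[7]=?)
step 2: low=(low[0]=0,low[1]=1,low[2]=?,low[3]=?,low[4]=?,low[5]=?,low[6]=?,low[7]=?); scc=(scc[0]=0,scc[1]=1,scc[2]=?,scc[3]=?,scc[4]=?,scc[5]=?,scc[6]=?,scc[7]=?)
step 3: low=(low[0]=0,low[1]=1,low[2]=2,low[3]=?,low[4]=?,low[5]=?,low[6]=?,low[7]=?); scc=(scc[0]=0,scc[1]=1,scc[2]=2,scc[3]=?,scc[4]=?,scc[5]=?,scc[6]=?,scc[7]=?)
step 4: low=(low[0]=0,low[1]=1,low[2]=2,low[3]=3,low[4]=?,low[5]=?,low[6]=?,low[7]=?); scc=(scc[0]=0,scc[1]=1,scc[2]=2,scc[3]=3,scc[4]=?,scc[5]=?,scc[6]=?,scc[7]=?)
step 5: low=(low[0]=0,low[1]=1,low[2]=2,low[3]=3,low[4]=4,low[5]=?,low[6]=?,low[7]=?); scc=(scc[0]=0,scc[1]=1,scc[2]=2,scc[3]=3,scc[4]=4,scc[5]=?,scc[6]=?,scc[7]=?)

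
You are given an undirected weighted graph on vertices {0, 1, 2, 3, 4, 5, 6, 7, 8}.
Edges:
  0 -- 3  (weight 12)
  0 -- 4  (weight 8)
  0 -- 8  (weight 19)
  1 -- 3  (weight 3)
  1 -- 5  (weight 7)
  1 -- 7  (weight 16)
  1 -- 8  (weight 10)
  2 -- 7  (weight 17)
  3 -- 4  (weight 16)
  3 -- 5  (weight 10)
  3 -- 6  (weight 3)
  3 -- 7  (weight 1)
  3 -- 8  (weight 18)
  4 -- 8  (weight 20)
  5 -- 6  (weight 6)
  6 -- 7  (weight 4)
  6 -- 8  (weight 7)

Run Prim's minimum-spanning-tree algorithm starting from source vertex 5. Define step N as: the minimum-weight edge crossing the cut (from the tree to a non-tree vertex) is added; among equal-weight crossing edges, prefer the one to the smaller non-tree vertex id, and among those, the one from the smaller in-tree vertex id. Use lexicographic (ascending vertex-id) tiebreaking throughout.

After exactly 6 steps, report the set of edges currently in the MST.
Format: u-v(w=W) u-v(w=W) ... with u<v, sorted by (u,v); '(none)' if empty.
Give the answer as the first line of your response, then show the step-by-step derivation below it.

0-3(w=12) 1-3(w=3) 3-6(w=3) 3-7(w=1) 5-6(w=6) 6-8(w=7)

step 1: add edge 5-6 (w=6); MST = {5-6(w=6)}
step 2: add edge 3-6 (w=3); MST = {3-6(w=3) 5-6(w=6)}
step 3: add edge 3-7 (w=1); MST = {3-6(w=3) 3-7(w=1) 5-6(w=6)}
step 4: add edge 1-3 (w=3); MST = {1-3(w=3) 3-6(w=3) 3-7(w=1) 5-6(w=6)}
step 5: add edge 6-8 (w=7); MST = {1-3(w=3) 3-6(w=3) 3-7(w=1) 5-6(w=6) 6-8(w=7)}
step 6: add edge 0-3 (w=12); MST = {0-3(w=12) 1-3(w=3) 3-6(w=3) 3-7(w=1) 5-6(w=6) 6-8(w=7)}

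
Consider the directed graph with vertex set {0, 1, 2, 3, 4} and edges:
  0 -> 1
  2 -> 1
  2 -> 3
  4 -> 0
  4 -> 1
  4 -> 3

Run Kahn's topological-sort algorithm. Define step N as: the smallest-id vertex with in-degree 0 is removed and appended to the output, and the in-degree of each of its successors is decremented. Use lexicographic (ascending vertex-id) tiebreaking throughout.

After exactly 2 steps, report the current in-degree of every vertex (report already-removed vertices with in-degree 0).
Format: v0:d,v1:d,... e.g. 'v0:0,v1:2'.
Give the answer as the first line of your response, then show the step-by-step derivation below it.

v0:0,v1:1,v2:0,v3:0,v4:0

step 1: output 2; order=[2]; indeg=(1,2,0,1,0)
step 2: output 4; order=[2,4]; indeg=(0,1,0,0,0)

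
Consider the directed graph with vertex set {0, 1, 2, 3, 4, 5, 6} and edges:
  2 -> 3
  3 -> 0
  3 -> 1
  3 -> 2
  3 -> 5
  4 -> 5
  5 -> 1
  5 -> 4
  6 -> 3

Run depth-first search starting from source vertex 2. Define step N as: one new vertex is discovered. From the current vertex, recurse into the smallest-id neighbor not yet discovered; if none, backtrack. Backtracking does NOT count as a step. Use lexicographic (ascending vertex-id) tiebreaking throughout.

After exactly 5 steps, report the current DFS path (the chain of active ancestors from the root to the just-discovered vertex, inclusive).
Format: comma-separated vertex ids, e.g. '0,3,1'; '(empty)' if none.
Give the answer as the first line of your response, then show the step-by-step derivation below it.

2,3,5

step 1: discover 2; path=2; order=2
step 2: discover 3; path=2>3; order=2,3
step 3: discover 0; path=2>3>0; order=2,3,0
step 4: discover 1; path=2>3>1; order=2,3,0,1
step 5: discover 5; path=2>3>5; order=2,3,0,1,5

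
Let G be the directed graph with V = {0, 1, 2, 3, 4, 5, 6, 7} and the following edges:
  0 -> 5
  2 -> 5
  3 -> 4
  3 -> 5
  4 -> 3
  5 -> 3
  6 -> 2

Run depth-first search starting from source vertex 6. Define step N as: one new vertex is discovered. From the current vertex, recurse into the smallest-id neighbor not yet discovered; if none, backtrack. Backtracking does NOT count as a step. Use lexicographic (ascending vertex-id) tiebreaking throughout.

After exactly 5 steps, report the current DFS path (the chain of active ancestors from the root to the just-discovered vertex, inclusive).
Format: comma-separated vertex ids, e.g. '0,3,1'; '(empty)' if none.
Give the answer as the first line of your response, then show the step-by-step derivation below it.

6,2,5,3,4

step 1: discover 6; path=6; order=6
step 2: discover 2; path=6>2; order=6,2
step 3: discover 5; path=6>2>5; order=6,2,5
step 4: discover 3; path=6>2>5>3; order=6,2,5,3
step 5: discover 4; path=6>2>5>3>4; order=6,2,5,3,4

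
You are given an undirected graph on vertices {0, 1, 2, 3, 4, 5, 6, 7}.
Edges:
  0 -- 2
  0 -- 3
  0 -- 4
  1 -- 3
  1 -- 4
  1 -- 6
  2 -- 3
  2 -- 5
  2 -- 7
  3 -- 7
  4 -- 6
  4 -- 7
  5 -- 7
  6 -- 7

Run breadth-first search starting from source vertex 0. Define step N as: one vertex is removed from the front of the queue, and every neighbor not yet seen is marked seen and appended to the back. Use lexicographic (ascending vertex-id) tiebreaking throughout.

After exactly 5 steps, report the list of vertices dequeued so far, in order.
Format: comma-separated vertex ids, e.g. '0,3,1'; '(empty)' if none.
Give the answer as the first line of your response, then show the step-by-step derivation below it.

0,2,3,4,5

step 1: dequeue 0; queue=[2,3,4]; order=0
step 2: dequeue 2; queue=[3,4,5,7]; order=0,2
step 3: dequeue 3; queue=[4,5,7,1]; order=0,2,3
step 4: dequeue 4; queue=[5,7,1,6]; order=0,2,3,4
step 5: dequeue 5; queue=[7,1,6]; order=0,2,3,4,5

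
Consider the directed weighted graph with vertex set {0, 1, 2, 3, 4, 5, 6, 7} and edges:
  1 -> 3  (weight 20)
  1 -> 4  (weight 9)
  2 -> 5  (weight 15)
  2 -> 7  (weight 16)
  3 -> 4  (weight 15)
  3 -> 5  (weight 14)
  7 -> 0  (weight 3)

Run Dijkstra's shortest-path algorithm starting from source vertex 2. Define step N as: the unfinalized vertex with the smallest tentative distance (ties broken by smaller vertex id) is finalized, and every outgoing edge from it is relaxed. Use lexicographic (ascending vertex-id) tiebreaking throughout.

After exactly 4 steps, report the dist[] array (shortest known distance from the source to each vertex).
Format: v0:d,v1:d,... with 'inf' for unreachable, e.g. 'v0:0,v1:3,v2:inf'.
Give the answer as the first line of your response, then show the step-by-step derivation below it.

v0:19,v1:inf,v2:0,v3:inf,v4:inf,v5:15,v6:inf,v7:16

step 1: dist = v0:inf,v1:inf,v2:0,v3:inf,v4:inf,v5:15,v6:inf,v7:16
step 2: dist = v0:inf,v1:inf,v2:0,v3:inf,v4:inf,v5:15,v6:inf,v7:16
step 3: dist = v0:19,v1:inf,v2:0,v3:inf,v4:inf,v5:15,v6:inf,v7:16
step 4: dist = v0:19,v1:inf,v2:0,v3:inf,v4:inf,v5:15,v6:inf,v7:16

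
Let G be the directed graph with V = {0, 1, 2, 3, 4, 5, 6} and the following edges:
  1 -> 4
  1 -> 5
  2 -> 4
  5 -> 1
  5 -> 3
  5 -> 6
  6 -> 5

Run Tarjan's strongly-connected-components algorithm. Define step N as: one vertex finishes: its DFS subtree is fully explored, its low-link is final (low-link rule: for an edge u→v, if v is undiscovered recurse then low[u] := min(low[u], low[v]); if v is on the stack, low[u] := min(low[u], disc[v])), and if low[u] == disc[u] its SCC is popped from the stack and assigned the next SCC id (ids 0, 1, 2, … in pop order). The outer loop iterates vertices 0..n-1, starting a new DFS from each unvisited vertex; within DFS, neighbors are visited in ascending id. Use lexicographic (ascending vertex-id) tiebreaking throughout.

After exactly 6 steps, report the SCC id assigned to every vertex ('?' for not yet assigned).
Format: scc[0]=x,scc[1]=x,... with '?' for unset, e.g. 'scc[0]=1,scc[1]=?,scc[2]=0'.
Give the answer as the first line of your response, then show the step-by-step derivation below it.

scc[0]=0,scc[1]=3,scc[2]=?,scc[3]=2,scc[4]=1,scc[5]=3,scc[6]=3

step 1: low=(low[0]=0,low[1]=?,low[2]=?,low[3]=?,low[4]=?,low[5]=?,low[6]=?); scc=(scc[0]=0,scc[1]=?,scc[2]=?,scc[3]=?,scc[4]=?,scc[5]=?,scc[6]=?)
step 2: low=(low[0]=0,low[1]=1,low[2]=?,low[3]=?,low[4]=2,low[5]=?,low[6]=?); scc=(scc[0]=0,scc[1]=?,scc[2]=?,scc[3]=?,scc[4]=1,scc[5]=?,scc[6]=?)
step 3: low=(low[0]=0,low[1]=1,low[2]=?,low[3]=4,low[4]=2,low[5]=1,low[6]=?); scc=(scc[0]=0,scc[1]=?,scc[2]=?,scc[3]=2,scc[4]=1,scc[5]=?,scc[6]=?)
step 4: low=(low[0]=0,low[1]=1,low[2]=?,low[3]=4,low[4]=2,low[5]=1,low[6]=3); scc=(scc[0]=0,scc[1]=?,scc[2]=?,scc[3]=2,scc[4]=1,scc[5]=?,scc[6]=?)
step 5: low=(low[0]=0,low[1]=1,low[2]=?,low[3]=4,low[4]=2,low[5]=1,low[6]=3); scc=(scc[0]=0,scc[1]=?,scc[2]=?,scc[3]=2,scc[4]=1,scc[5]=?,scc[6]=?)
step 6: low=(low[0]=0,low[1]=1,low[2]=?,low[3]=4,low[4]=2,low[5]=1,low[6]=3); scc=(scc[0]=0,scc[1]=3,scc[2]=?,scc[3]=2,scc[4]=1,scc[5]=3,scc[6]=3)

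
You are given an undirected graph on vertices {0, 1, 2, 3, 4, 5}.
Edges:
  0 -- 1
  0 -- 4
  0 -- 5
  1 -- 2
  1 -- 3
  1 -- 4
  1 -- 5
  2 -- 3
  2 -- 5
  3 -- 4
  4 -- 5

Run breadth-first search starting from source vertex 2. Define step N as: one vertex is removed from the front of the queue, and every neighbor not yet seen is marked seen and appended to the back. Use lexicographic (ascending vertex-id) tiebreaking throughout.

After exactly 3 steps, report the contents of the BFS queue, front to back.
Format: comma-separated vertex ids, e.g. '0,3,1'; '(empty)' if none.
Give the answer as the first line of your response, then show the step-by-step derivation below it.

5,0,4

step 1: dequeue 2; queue=[1,3,5]; order=2
step 2: dequeue 1; queue=[3,5,0,4]; order=2,1
step 3: dequeue 3; queue=[5,0,4]; order=2,1,3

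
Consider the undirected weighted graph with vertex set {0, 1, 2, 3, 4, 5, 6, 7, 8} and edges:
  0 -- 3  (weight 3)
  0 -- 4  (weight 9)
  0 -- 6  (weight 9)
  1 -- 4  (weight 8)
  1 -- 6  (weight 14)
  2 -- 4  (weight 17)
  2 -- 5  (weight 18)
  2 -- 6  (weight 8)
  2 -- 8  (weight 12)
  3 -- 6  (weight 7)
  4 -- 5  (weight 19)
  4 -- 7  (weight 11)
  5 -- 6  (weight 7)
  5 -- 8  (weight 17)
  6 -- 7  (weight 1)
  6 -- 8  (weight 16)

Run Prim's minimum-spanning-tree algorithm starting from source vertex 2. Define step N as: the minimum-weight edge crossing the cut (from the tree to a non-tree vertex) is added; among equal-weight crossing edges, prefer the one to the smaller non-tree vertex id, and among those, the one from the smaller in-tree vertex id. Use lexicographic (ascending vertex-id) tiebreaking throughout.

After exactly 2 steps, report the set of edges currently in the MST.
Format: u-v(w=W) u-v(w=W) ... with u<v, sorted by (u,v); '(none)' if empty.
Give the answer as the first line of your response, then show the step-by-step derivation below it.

2-6(w=8) 6-7(w=1)

step 1: add edge 2-6 (w=8); MST = {2-6(w=8)}
step 2: add edge 6-7 (w=1); MST = {2-6(w=8) 6-7(w=1)}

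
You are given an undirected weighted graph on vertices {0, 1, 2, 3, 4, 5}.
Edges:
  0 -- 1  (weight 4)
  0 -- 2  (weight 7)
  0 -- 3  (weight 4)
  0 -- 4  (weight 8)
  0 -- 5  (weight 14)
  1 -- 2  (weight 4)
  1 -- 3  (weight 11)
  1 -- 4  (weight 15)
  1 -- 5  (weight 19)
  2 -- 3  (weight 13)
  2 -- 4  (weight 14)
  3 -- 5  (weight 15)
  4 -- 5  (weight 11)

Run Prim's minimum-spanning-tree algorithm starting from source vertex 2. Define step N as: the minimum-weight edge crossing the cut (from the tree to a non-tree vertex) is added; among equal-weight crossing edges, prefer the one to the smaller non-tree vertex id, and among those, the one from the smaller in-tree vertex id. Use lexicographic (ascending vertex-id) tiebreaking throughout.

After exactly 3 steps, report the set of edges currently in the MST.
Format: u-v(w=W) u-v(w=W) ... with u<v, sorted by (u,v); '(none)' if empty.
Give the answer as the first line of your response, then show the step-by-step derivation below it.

0-1(w=4) 0-3(w=4) 1-2(w=4)

step 1: add edge 1-2 (w=4); MST = {1-2(w=4)}
step 2: add edge 0-1 (w=4); MST = {0-1(w=4) 1-2(w=4)}
step 3: add edge 0-3 (w=4); MST = {0-1(w=4) 0-3(w=4) 1-2(w=4)}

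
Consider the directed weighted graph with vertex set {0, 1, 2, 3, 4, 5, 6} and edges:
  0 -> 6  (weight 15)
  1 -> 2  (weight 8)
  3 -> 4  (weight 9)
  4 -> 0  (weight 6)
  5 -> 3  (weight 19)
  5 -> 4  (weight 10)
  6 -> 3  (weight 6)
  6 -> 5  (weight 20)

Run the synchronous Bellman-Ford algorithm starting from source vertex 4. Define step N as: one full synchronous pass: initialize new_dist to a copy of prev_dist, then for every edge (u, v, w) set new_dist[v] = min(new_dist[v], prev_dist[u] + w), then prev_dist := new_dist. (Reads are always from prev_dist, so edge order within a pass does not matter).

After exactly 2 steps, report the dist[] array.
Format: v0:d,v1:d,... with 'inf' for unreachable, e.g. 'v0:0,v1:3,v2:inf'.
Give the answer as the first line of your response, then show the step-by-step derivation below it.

v0:6,v1:inf,v2:inf,v3:inf,v4:0,v5:inf,v6:21

step 1: dist = v0:6,v1:inf,v2:inf,v3:inf,v4:0,v5:inf,v6:inf
step 2: dist = v0:6,v1:inf,v2:inf,v3:inf,v4:0,v5:inf,v6:21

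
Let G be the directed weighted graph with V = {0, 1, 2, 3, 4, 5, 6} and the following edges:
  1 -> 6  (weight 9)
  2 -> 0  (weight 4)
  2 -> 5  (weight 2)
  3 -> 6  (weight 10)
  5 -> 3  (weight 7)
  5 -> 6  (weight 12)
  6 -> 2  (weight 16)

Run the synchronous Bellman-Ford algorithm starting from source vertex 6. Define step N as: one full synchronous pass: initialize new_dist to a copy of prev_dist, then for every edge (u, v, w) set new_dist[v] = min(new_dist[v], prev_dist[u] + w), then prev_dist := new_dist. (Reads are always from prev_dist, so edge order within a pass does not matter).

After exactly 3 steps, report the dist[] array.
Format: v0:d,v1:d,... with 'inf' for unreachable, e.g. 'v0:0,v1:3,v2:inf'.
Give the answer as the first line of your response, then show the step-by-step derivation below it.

v0:20,v1:inf,v2:16,v3:25,v4:inf,v5:18,v6:0

step 1: dist = v0:inf,v1:inf,v2:16,v3:inf,v4:inf,v5:inf,v6:0
step 2: dist = v0:20,v1:inf,v2:16,v3:inf,v4:inf,v5:18,v6:0
step 3: dist = v0:20,v1:inf,v2:16,v3:25,v4:inf,v5:18,v6:0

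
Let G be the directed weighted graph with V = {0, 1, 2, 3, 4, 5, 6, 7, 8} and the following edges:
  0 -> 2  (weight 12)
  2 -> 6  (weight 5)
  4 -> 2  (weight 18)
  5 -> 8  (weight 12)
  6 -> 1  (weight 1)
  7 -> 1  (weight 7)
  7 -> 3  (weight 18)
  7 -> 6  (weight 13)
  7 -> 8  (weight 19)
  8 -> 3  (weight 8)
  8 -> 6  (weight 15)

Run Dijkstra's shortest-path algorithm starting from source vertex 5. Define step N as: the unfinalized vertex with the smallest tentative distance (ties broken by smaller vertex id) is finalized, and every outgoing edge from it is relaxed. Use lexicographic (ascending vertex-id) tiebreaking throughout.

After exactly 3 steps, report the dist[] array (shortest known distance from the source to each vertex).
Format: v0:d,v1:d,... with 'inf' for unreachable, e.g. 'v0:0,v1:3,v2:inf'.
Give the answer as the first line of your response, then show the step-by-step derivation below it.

v0:inf,v1:inf,v2:inf,v3:20,v4:inf,v5:0,v6:27,v7:inf,v8:12

step 1: dist = v0:inf,v1:inf,v2:inf,v3:inf,v4:inf,v5:0,v6:inf,v7:inf,v8:12
step 2: dist = v0:inf,v1:inf,v2:inf,v3:20,v4:inf,v5:0,v6:27,v7:inf,v8:12
step 3: dist = v0:inf,v1:inf,v2:inf,v3:20,v4:inf,v5:0,v6:27,v7:inf,v8:12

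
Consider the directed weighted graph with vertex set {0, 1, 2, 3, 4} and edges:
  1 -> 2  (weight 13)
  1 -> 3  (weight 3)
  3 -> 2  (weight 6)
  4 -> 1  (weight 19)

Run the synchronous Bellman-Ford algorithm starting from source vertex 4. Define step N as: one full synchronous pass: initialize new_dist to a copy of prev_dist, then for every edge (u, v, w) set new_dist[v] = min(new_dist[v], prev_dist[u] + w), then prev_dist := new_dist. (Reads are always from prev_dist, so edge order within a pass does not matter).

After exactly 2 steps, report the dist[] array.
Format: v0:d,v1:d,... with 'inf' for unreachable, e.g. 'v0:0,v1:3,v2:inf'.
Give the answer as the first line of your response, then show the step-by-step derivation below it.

v0:inf,v1:19,v2:32,v3:22,v4:0

step 1: dist = v0:inf,v1:19,v2:inf,v3:inf,v4:0
step 2: dist = v0:inf,v1:19,v2:32,v3:22,v4:0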